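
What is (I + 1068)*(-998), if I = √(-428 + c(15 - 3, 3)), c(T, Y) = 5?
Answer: -1065864 - 2994*I*√47 ≈ -1.0659e+6 - 20526.0*I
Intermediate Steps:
I = 3*I*√47 (I = √(-428 + 5) = √(-423) = 3*I*√47 ≈ 20.567*I)
(I + 1068)*(-998) = (3*I*√47 + 1068)*(-998) = (1068 + 3*I*√47)*(-998) = -1065864 - 2994*I*√47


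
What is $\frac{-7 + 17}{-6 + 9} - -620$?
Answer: $\frac{1870}{3} \approx 623.33$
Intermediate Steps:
$\frac{-7 + 17}{-6 + 9} - -620 = \frac{10}{3} + 620 = \frac{1870}{3}$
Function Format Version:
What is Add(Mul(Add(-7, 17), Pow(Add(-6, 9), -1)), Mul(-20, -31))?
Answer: Rational(1870, 3) ≈ 623.33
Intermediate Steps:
Add(Mul(Add(-7, 17), Pow(Add(-6, 9), -1)), Mul(-20, -31)) = Add(Mul(10, Pow(3, -1)), 620) = Add(Mul(10, Rational(1, 3)), 620) = Add(Rational(10, 3), 620) = Rational(1870, 3)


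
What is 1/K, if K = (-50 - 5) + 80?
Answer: 1/25 ≈ 0.040000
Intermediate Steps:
K = 25 (K = -55 + 80 = 25)
1/K = 1/25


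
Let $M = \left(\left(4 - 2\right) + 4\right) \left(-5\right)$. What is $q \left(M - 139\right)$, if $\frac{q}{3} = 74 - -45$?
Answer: $-60333$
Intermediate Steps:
$q = 357$ ($q = 3 \left(74 - -45\right) = 3 \left(74 + 45\right) = 3 \cdot 119 = 357$)
$M = -30$ ($M = \left(\left(4 - 2\right) + 4\right) \left(-5\right) = \left(2 + 4\right) \left(-5\right) = 6 \left(-5\right) = -30$)
$q \left(M - 139\right) = 357 \left(-30 - 139\right) = 357 \left(-169\right) = -60333$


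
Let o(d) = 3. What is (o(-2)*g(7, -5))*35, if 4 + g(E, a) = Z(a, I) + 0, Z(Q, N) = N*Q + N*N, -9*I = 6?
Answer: -70/3 ≈ -23.333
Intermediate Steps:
I = -⅔ (I = -⅑*6 = -⅔ ≈ -0.66667)
Z(Q, N) = N² + N*Q (Z(Q, N) = N*Q + N² = N² + N*Q)
g(E, a) = -32/9 - 2*a/3 (g(E, a) = -4 + (-2*(-⅔ + a)/3 + 0) = -4 + ((4/9 - 2*a/3) + 0) = -4 + (4/9 - 2*a/3) = -32/9 - 2*a/3)
(o(-2)*g(7, -5))*35 = (3*(-32/9 - ⅔*(-5)))*35 = (3*(-32/9 + 10/3))*35 = (3*(-2/9))*35 = -⅔*35 = -70/3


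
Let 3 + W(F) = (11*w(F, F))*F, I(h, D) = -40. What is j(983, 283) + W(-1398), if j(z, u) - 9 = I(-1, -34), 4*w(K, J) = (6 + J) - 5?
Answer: 10741465/2 ≈ 5.3707e+6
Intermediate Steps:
w(K, J) = ¼ + J/4 (w(K, J) = ((6 + J) - 5)/4 = (1 + J)/4 = ¼ + J/4)
j(z, u) = -31 (j(z, u) = 9 - 40 = -31)
W(F) = -3 + F*(11/4 + 11*F/4) (W(F) = -3 + (11*(¼ + F/4))*F = -3 + (11/4 + 11*F/4)*F = -3 + F*(11/4 + 11*F/4))
j(983, 283) + W(-1398) = -31 + (-3 + (11/4)*(-1398)*(1 - 1398)) = -31 + (-3 + (11/4)*(-1398)*(-1397)) = -31 + (-3 + 10741533/2) = -31 + 10741527/2 = 10741465/2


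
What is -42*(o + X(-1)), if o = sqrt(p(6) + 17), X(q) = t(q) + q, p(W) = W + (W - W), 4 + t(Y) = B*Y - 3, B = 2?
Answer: 420 - 42*sqrt(23) ≈ 218.58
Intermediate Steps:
t(Y) = -7 + 2*Y (t(Y) = -4 + (2*Y - 3) = -4 + (-3 + 2*Y) = -7 + 2*Y)
p(W) = W (p(W) = W + 0 = W)
X(q) = -7 + 3*q (X(q) = (-7 + 2*q) + q = -7 + 3*q)
o = sqrt(23) (o = sqrt(6 + 17) = sqrt(23) ≈ 4.7958)
-42*(o + X(-1)) = -42*(sqrt(23) + (-7 + 3*(-1))) = -42*(sqrt(23) + (-7 - 3)) = -42*(sqrt(23) - 10) = -42*(-10 + sqrt(23)) = 420 - 42*sqrt(23)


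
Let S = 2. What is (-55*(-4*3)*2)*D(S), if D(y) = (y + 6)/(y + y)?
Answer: 2640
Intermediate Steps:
D(y) = (6 + y)/(2*y) (D(y) = (6 + y)/((2*y)) = (6 + y)*(1/(2*y)) = (6 + y)/(2*y))
(-55*(-4*3)*2)*D(S) = (-55*(-4*3)*2)*((½)*(6 + 2)/2) = (-(-660)*2)*((½)*(½)*8) = -55*(-24)*2 = 1320*2 = 2640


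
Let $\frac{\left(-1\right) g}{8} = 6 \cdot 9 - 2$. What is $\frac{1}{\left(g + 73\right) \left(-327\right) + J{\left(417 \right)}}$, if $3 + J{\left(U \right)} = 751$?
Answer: $\frac{1}{112909} \approx 8.8567 \cdot 10^{-6}$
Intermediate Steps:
$J{\left(U \right)} = 748$ ($J{\left(U \right)} = -3 + 751 = 748$)
$g = -416$ ($g = - 8 \left(6 \cdot 9 - 2\right) = - 8 \left(54 - 2\right) = \left(-8\right) 52 = -416$)
$\frac{1}{\left(g + 73\right) \left(-327\right) + J{\left(417 \right)}} = \frac{1}{\left(-416 + 73\right) \left(-327\right) + 748} = \frac{1}{\left(-343\right) \left(-327\right) + 748} = \frac{1}{112161 + 748} = \frac{1}{112909}$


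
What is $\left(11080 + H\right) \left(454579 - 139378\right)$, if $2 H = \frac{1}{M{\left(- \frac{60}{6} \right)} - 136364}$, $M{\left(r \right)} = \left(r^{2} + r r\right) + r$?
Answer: $\frac{951155530068639}{272348} \approx 3.4924 \cdot 10^{9}$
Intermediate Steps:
$M{\left(r \right)} = r + 2 r^{2}$ ($M{\left(r \right)} = \left(r^{2} + r^{2}\right) + r = 2 r^{2} + r = r + 2 r^{2}$)
$H = - \frac{1}{272348}$ ($H = \frac{1}{2 \left(- \frac{60}{6} \left(1 + 2 \left(- \frac{60}{6}\right)\right) - 136364\right)} = \frac{1}{2 \left(\left(-60\right) \frac{1}{6} \left(1 + 2 \left(\left(-60\right) \frac{1}{6}\right)\right) - 136364\right)} = \frac{1}{2 \left(- 10 \left(1 + 2 \left(-10\right)\right) - 136364\right)} = \frac{1}{2 \left(- 10 \left(1 - 20\right) - 136364\right)} = \frac{1}{2 \left(\left(-10\right) \left(-19\right) - 136364\right)} = \frac{1}{2 \left(190 - 136364\right)} = \frac{1}{2 \left(-136174\right)} = \frac{1}{2} \left(- \frac{1}{136174}\right) = - \frac{1}{272348} \approx -3.6718 \cdot 10^{-6}$)
$\left(11080 + H\right) \left(454579 - 139378\right) = \left(11080 - \frac{1}{272348}\right) \left(454579 - 139378\right) = \frac{3017615839}{272348} \cdot 315201 = \frac{951155530068639}{272348}$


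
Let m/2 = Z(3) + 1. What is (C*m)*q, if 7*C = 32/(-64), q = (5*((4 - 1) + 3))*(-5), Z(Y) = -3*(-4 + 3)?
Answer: 600/7 ≈ 85.714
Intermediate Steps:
Z(Y) = 3 (Z(Y) = -3*(-1) = 3)
q = -150 (q = (5*(3 + 3))*(-5) = (5*6)*(-5) = 30*(-5) = -150)
C = -1/14 (C = (32/(-64))/7 = (32*(-1/64))/7 = (⅐)*(-½) = -1/14 ≈ -0.071429)
m = 8 (m = 2*(3 + 1) = 2*4 = 8)
(C*m)*q = -1/14*8*(-150) = -4/7*(-150) = 600/7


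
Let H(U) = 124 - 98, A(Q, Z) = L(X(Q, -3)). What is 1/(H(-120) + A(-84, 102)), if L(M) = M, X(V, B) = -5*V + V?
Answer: 1/362 ≈ 0.0027624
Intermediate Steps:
X(V, B) = -4*V
A(Q, Z) = -4*Q
H(U) = 26
1/(H(-120) + A(-84, 102)) = 1/(26 - 4*(-84)) = 1/(26 + 336) = 1/362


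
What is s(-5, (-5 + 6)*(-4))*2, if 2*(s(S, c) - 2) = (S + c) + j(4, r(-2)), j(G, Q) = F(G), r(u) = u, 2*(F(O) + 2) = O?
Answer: -5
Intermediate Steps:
F(O) = -2 + O/2
j(G, Q) = -2 + G/2
s(S, c) = 2 + S/2 + c/2 (s(S, c) = 2 + ((S + c) + (-2 + (1/2)*4))/2 = 2 + ((S + c) + (-2 + 2))/2 = 2 + ((S + c) + 0)/2 = 2 + (S + c)/2 = 2 + (S/2 + c/2) = 2 + S/2 + c/2)
s(-5, (-5 + 6)*(-4))*2 = (2 + (1/2)*(-5) + ((-5 + 6)*(-4))/2)*2 = (2 - 5/2 + (1*(-4))/2)*2 = (2 - 5/2 + (1/2)*(-4))*2 = (2 - 5/2 - 2)*2 = -5/2*2 = -5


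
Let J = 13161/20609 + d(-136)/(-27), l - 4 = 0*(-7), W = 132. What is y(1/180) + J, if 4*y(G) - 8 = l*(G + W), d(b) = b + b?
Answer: 1610548967/11128860 ≈ 144.72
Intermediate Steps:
d(b) = 2*b
l = 4 (l = 4 + 0*(-7) = 4 + 0 = 4)
y(G) = 134 + G (y(G) = 2 + (4*(G + 132))/4 = 2 + (4*(132 + G))/4 = 2 + (528 + 4*G)/4 = 2 + (132 + G) = 134 + G)
J = 5960995/556443 (J = 13161/20609 + (2*(-136))/(-27) = 13161*(1/20609) - 272*(-1/27) = 13161/20609 + 272/27 = 5960995/556443 ≈ 10.713)
y(1/180) + J = (134 + 1/180) + 5960995/556443 = 24121/180 + 5960995/556443 = 1610548967/11128860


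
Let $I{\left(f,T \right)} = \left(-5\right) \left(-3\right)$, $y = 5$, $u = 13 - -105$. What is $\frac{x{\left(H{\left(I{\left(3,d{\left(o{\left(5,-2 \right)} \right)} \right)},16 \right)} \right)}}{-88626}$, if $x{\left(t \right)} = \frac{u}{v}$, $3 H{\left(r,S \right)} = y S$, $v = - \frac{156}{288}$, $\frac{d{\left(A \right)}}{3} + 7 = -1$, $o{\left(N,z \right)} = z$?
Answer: $\frac{472}{192023} \approx 0.002458$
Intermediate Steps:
$d{\left(A \right)} = -24$ ($d{\left(A \right)} = -21 + 3 \left(-1\right) = -21 - 3 = -24$)
$v = - \frac{13}{24}$ ($v = \left(-156\right) \frac{1}{288} = - \frac{13}{24} \approx -0.54167$)
$u = 118$ ($u = 13 + 105 = 118$)
$I{\left(f,T \right)} = 15$
$H{\left(r,S \right)} = \frac{5 S}{3}$
$x{\left(t \right)} = - \frac{2832}{13}$ ($x{\left(t \right)} = \frac{118}{- \frac{13}{24}} = 118 \left(- \frac{24}{13}\right) = - \frac{2832}{13}$)
$\frac{x{\left(H{\left(I{\left(3,d{\left(o{\left(5,-2 \right)} \right)} \right)},16 \right)} \right)}}{-88626} = - \frac{2832}{13 \left(-88626\right)} = \left(- \frac{2832}{13}\right) \left(- \frac{1}{88626}\right) = \frac{472}{192023}$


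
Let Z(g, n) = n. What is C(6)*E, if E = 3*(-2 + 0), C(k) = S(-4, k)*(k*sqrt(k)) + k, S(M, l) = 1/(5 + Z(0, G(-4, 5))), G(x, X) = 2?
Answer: -36 - 36*sqrt(6)/7 ≈ -48.597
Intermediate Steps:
S(M, l) = 1/7 (S(M, l) = 1/(5 + 2) = 1/7)
C(k) = k + k**(3/2)/7 (C(k) = (k*sqrt(k))/7 + k = k**(3/2)/7 + k = k + k**(3/2)/7)
E = -6 (E = 3*(-2) = -6)
C(6)*E = (6 + 6**(3/2)/7)*(-6) = (6 + (6*sqrt(6))/7)*(-6) = (6 + 6*sqrt(6)/7)*(-6) = -36 - 36*sqrt(6)/7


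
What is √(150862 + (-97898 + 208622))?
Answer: √261586 ≈ 511.45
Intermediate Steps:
√(150862 + (-97898 + 208622)) = √(150862 + 110724) = √261586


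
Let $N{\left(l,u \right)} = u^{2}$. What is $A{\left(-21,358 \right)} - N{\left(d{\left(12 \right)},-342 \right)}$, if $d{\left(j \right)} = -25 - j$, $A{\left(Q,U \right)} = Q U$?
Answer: $-124482$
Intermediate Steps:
$A{\left(-21,358 \right)} - N{\left(d{\left(12 \right)},-342 \right)} = \left(-21\right) 358 - \left(-342\right)^{2} = -7518 - 116964 = -124482$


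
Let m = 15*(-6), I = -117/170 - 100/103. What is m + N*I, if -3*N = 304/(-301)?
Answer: -715934602/7905765 ≈ -90.559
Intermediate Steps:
I = -29051/17510 (I = -117*1/170 - 100*1/103 = -117/170 - 100/103 = -29051/17510 ≈ -1.6591)
N = 304/903 (N = -304/(3*(-301)) = -304*(-1)/(3*301) = -1/3*(-304/301) = 304/903 ≈ 0.33666)
m = -90
m + N*I = -90 + (304/903)*(-29051/17510) = -90 - 4415752/7905765 = -715934602/7905765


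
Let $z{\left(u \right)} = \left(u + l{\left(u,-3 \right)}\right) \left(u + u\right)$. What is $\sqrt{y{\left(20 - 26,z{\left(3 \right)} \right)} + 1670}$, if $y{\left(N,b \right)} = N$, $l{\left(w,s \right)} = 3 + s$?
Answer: $8 \sqrt{26} \approx 40.792$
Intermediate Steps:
$z{\left(u \right)} = 2 u^{2}$ ($z{\left(u \right)} = \left(u + \left(3 - 3\right)\right) \left(u + u\right) = \left(u + 0\right) 2 u = u 2 u = 2 u^{2}$)
$\sqrt{y{\left(20 - 26,z{\left(3 \right)} \right)} + 1670} = \sqrt{\left(20 - 26\right) + 1670} = \sqrt{-6 + 1670} = \sqrt{1664} = 8 \sqrt{26}$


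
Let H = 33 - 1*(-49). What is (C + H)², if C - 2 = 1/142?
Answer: 142301041/20164 ≈ 7057.2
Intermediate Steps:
C = 285/142 (C = 2 + 1/142 = 285/142 ≈ 2.0070)
H = 82 (H = 33 + 49 = 82)
(C + H)² = (285/142 + 82)² = (11929/142)² = 142301041/20164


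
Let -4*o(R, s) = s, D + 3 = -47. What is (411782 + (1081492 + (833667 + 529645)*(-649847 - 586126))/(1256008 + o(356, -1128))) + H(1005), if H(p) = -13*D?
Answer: -583440771902/628145 ≈ -9.2883e+5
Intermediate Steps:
D = -50 (D = -3 - 47 = -50)
o(R, s) = -s/4
H(p) = 650 (H(p) = -13*(-50) = 650)
(411782 + (1081492 + (833667 + 529645)*(-649847 - 586126))/(1256008 + o(356, -1128))) + H(1005) = (411782 + (1081492 + (833667 + 529645)*(-649847 - 586126))/(1256008 - 1/4*(-1128))) + 650 = (411782 + (1081492 + 1363312*(-1235973))/(1256008 + 282)) + 650 = (411782 + (1081492 - 1685016822576)/1256290) + 650 = (411782 - 1685015741084*1/1256290) + 650 = (411782 - 842507870542/628145) + 650 = -583849066152/628145 + 650 = -583440771902/628145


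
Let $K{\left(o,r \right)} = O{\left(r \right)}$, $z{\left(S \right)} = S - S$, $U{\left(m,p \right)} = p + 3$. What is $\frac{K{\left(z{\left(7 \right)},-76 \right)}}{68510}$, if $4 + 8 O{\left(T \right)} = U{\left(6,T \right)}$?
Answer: $- \frac{77}{548080} \approx -0.00014049$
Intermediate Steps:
$U{\left(m,p \right)} = 3 + p$
$O{\left(T \right)} = - \frac{1}{8} + \frac{T}{8}$ ($O{\left(T \right)} = - \frac{1}{2} + \frac{3 + T}{8} = - \frac{1}{2} + \left(\frac{3}{8} + \frac{T}{8}\right) = - \frac{1}{8} + \frac{T}{8}$)
$z{\left(S \right)} = 0$
$K{\left(o,r \right)} = - \frac{1}{8} + \frac{r}{8}$
$\frac{K{\left(z{\left(7 \right)},-76 \right)}}{68510} = \frac{- \frac{1}{8} + \frac{1}{8} \left(-76\right)}{68510} = \left(- \frac{1}{8} - \frac{19}{2}\right) \frac{1}{68510} = \left(- \frac{77}{8}\right) \frac{1}{68510} = - \frac{77}{548080}$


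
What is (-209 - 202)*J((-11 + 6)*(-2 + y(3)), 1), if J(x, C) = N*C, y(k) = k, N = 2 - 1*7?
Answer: 2055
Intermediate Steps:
N = -5 (N = 2 - 7 = -5)
J(x, C) = -5*C
(-209 - 202)*J((-11 + 6)*(-2 + y(3)), 1) = (-209 - 202)*(-5*1) = -411*(-5) = 2055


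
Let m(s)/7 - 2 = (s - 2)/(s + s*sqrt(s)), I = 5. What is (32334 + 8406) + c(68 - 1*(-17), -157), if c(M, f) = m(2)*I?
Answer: 40810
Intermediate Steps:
m(s) = 14 + 7*(-2 + s)/(s + s**(3/2)) (m(s) = 14 + 7*((s - 2)/(s + s*sqrt(s))) = 14 + 7*((-2 + s)/(s + s**(3/2))) = 14 + 7*(-2 + s)/(s + s**(3/2)))
c(M, f) = 35*(4 + 4*sqrt(2))/(2 + 2*sqrt(2)) (c(M, f) = (7*(-2 + 2*2**(3/2) + 3*2)/(2 + 2**(3/2)))*5 = (7*(-2 + 2*(2*sqrt(2)) + 6)/(2 + 2*sqrt(2)))*5 = (7*(-2 + 4*sqrt(2) + 6)/(2 + 2*sqrt(2)))*5 = (7*(4 + 4*sqrt(2))/(2 + 2*sqrt(2)))*5 = 35*(4 + 4*sqrt(2))/(2 + 2*sqrt(2)))
(32334 + 8406) + c(68 - 1*(-17), -157) = (32334 + 8406) + 70 = 40740 + 70 = 40810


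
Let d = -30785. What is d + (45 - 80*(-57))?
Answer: -26180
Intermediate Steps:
d + (45 - 80*(-57)) = -30785 + (45 - 80*(-57)) = -30785 + (45 + 4560) = -30785 + 4605 = -26180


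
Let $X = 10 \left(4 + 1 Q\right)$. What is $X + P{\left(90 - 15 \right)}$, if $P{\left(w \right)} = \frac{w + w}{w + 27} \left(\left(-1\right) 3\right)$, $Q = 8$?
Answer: $\frac{1965}{17} \approx 115.59$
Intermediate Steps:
$P{\left(w \right)} = - \frac{6 w}{27 + w}$ ($P{\left(w \right)} = \frac{2 w}{27 + w} \left(-3\right) = - \frac{6 w}{27 + w}$)
$X = 120$ ($X = 10 \left(4 + 1 \cdot 8\right) = 10 \left(4 + 8\right) = 10 \cdot 12 = 120$)
$X + P{\left(90 - 15 \right)} = 120 - \frac{6 \left(90 - 15\right)}{27 + \left(90 - 15\right)} = 120 - \frac{450}{27 + 75} = 120 - \frac{450}{102} = 120 - 450 \cdot \frac{1}{102} = 120 - \frac{75}{17} = \frac{1965}{17}$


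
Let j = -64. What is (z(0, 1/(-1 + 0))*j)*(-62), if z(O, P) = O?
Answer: 0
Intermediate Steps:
(z(0, 1/(-1 + 0))*j)*(-62) = (0*(-64))*(-62) = 0*(-62) = 0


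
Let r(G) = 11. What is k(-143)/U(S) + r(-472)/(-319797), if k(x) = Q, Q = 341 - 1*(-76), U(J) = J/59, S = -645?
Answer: -2622657562/68756355 ≈ -38.144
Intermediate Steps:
U(J) = J/59 (U(J) = J*(1/59) = J/59)
Q = 417 (Q = 341 + 76 = 417)
k(x) = 417
k(-143)/U(S) + r(-472)/(-319797) = 417/(((1/59)*(-645))) + 11/(-319797) = 417/(-645/59) + 11*(-1/319797) = 417*(-59/645) - 11/319797 = -8201/215 - 11/319797 = -2622657562/68756355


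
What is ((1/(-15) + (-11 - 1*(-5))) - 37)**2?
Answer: 417316/225 ≈ 1854.7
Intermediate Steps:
((1/(-15) + (-11 - 1*(-5))) - 37)**2 = ((-1/15 + (-11 + 5)) - 37)**2 = ((-1/15 - 6) - 37)**2 = (-91/15 - 37)**2 = (-646/15)**2 = 417316/225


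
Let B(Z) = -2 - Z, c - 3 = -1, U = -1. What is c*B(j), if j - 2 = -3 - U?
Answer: -4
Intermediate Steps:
j = 0 (j = 2 + (-3 - 1*(-1)) = 2 + (-3 + 1) = 2 - 2 = 0)
c = 2 (c = 3 - 1 = 2)
c*B(j) = 2*(-2 - 1*0) = 2*(-2 + 0) = 2*(-2) = -4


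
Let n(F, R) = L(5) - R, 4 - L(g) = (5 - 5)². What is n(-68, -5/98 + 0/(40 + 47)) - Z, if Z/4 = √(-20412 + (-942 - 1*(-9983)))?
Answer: 397/98 - 4*I*√11371 ≈ 4.051 - 426.54*I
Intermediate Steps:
L(g) = 4 (L(g) = 4 - (5 - 5)² = 4 - 1*0² = 4 - 1*0 = 4 + 0 = 4)
n(F, R) = 4 - R
Z = 4*I*√11371 (Z = 4*√(-20412 + (-942 - 1*(-9983))) = 4*√(-20412 + (-942 + 9983)) = 4*√(-20412 + 9041) = 4*√(-11371) = 4*(I*√11371) = 4*I*√11371 ≈ 426.54*I)
n(-68, -5/98 + 0/(40 + 47)) - Z = (4 - (-5/98 + 0/(40 + 47))) - 4*I*√11371 = (4 - (-5*1/98 + 0/87)) - 4*I*√11371 = (4 - (-5/98 + 0*(1/87))) - 4*I*√11371 = (4 - (-5/98 + 0)) - 4*I*√11371 = (4 - 1*(-5/98)) - 4*I*√11371 = (4 + 5/98) - 4*I*√11371 = 397/98 - 4*I*√11371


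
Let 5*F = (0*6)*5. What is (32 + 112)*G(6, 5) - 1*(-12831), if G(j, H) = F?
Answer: 12831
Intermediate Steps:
F = 0 (F = ((0*6)*5)/5 = (0*5)/5 = (⅕)*0 = 0)
G(j, H) = 0
(32 + 112)*G(6, 5) - 1*(-12831) = (32 + 112)*0 - 1*(-12831) = 144*0 + 12831 = 0 + 12831 = 12831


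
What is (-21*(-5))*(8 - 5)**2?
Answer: 945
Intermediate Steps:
(-21*(-5))*(8 - 5)**2 = 105*3**2 = 105*9 = 945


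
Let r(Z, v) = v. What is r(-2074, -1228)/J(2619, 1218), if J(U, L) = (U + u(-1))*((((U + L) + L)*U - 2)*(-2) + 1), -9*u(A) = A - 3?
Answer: 11052/624220853875 ≈ 1.7705e-8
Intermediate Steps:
u(A) = 1/3 - A/9 (u(A) = -(A - 3)/9 = -(-3 + A)/9 = 1/3 - A/9)
J(U, L) = (5 - 2*U*(U + 2*L))*(4/9 + U) (J(U, L) = (U + (1/3 - 1/9*(-1)))*((((U + L) + L)*U - 2)*(-2) + 1) = (U + (1/3 + 1/9))*((((L + U) + L)*U - 2)*(-2) + 1) = (U + 4/9)*(((U + 2*L)*U - 2)*(-2) + 1) = (4/9 + U)*((U*(U + 2*L) - 2)*(-2) + 1) = (4/9 + U)*((-2 + U*(U + 2*L))*(-2) + 1) = (4/9 + U)*((4 - 2*U*(U + 2*L)) + 1) = (4/9 + U)*(5 - 2*U*(U + 2*L)) = (5 - 2*U*(U + 2*L))*(4/9 + U))
r(-2074, -1228)/J(2619, 1218) = -1228/(20/9 - 2*2619**3 + 5*2619 - 8/9*2619**2 - 4*1218*2619**2 - 16/9*1218*2619) = -1228/(20/9 - 2*17964142659 + 13095 - 8/9*6859161 - 4*1218*6859161 - 5671008) = -1228/(20/9 - 35928285318 + 13095 - 6097032 - 33417832392 - 5671008) = -1228/(-624220853875/9) = -1228*(-9/624220853875) = 11052/624220853875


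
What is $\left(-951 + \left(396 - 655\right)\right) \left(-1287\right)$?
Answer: $1557270$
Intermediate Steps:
$\left(-951 + \left(396 - 655\right)\right) \left(-1287\right) = \left(-951 - 259\right) \left(-1287\right) = \left(-1210\right) \left(-1287\right) = 1557270$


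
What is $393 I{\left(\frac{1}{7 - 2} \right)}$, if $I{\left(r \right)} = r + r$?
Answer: $\frac{786}{5} \approx 157.2$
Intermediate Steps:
$I{\left(r \right)} = 2 r$
$393 I{\left(\frac{1}{7 - 2} \right)} = 393 \frac{2}{7 - 2} = 393 \cdot \frac{2}{5} = \frac{786}{5}$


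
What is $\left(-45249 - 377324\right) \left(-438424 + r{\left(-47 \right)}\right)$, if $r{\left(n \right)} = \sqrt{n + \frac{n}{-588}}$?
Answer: $185266144952 - \frac{422573 i \sqrt{82767}}{42} \approx 1.8527 \cdot 10^{11} - 2.8946 \cdot 10^{6} i$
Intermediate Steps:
$r{\left(n \right)} = \frac{\sqrt{1761} \sqrt{n}}{42}$ ($r{\left(n \right)} = \sqrt{n + n \left(- \frac{1}{588}\right)} = \sqrt{n - \frac{n}{588}} = \sqrt{\frac{587 n}{588}} = \frac{\sqrt{1761} \sqrt{n}}{42}$)
$\left(-45249 - 377324\right) \left(-438424 + r{\left(-47 \right)}\right) = \left(-45249 - 377324\right) \left(-438424 + \frac{\sqrt{1761} \sqrt{-47}}{42}\right) = - 422573 \left(-438424 + \frac{\sqrt{1761} i \sqrt{47}}{42}\right) = - 422573 \left(-438424 + \frac{i \sqrt{82767}}{42}\right) = 185266144952 - \frac{422573 i \sqrt{82767}}{42}$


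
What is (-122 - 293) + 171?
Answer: -244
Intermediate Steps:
(-122 - 293) + 171 = -415 + 171 = -244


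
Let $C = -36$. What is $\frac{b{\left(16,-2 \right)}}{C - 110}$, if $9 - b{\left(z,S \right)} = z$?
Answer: $\frac{7}{146} \approx 0.047945$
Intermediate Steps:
$b{\left(z,S \right)} = 9 - z$
$\frac{b{\left(16,-2 \right)}}{C - 110} = \frac{9 - 16}{-36 - 110} = \frac{9 - 16}{-146} = \left(-7\right) \left(- \frac{1}{146}\right) = \frac{7}{146}$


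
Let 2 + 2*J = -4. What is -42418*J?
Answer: 127254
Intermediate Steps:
J = -3 (J = -1 + (1/2)*(-4) = -1 - 2 = -3)
-42418*J = -42418*(-3) = 127254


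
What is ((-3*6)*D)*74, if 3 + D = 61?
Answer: -77256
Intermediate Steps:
D = 58 (D = -3 + 61 = 58)
((-3*6)*D)*74 = (-3*6*58)*74 = -18*58*74 = -1044*74 = -77256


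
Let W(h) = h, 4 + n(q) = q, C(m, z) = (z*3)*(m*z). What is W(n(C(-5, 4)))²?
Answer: 59536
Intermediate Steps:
C(m, z) = 3*m*z² (C(m, z) = (3*z)*(m*z) = 3*m*z²)
n(q) = -4 + q
W(n(C(-5, 4)))² = (-4 + 3*(-5)*4²)² = (-4 + 3*(-5)*16)² = (-4 - 240)² = (-244)² = 59536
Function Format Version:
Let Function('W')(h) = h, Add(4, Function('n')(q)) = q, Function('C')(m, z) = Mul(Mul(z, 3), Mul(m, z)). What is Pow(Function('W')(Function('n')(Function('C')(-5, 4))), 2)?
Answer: 59536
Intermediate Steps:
Function('C')(m, z) = Mul(3, m, Pow(z, 2)) (Function('C')(m, z) = Mul(Mul(3, z), Mul(m, z)) = Mul(3, m, Pow(z, 2)))
Function('n')(q) = Add(-4, q)
Pow(Function('W')(Function('n')(Function('C')(-5, 4))), 2) = Pow(Add(-4, Mul(3, -5, Pow(4, 2))), 2) = Pow(Add(-4, Mul(3, -5, 16)), 2) = Pow(Add(-4, -240), 2) = Pow(-244, 2) = 59536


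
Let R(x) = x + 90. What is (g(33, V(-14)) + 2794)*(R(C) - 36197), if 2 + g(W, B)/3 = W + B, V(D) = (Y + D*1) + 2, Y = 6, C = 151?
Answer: -103157764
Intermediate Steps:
V(D) = 8 + D (V(D) = (6 + D*1) + 2 = (6 + D) + 2 = 8 + D)
R(x) = 90 + x
g(W, B) = -6 + 3*B + 3*W (g(W, B) = -6 + 3*(W + B) = -6 + 3*(B + W) = -6 + (3*B + 3*W) = -6 + 3*B + 3*W)
(g(33, V(-14)) + 2794)*(R(C) - 36197) = ((-6 + 3*(8 - 14) + 3*33) + 2794)*((90 + 151) - 36197) = ((-6 + 3*(-6) + 99) + 2794)*(241 - 36197) = ((-6 - 18 + 99) + 2794)*(-35956) = (75 + 2794)*(-35956) = 2869*(-35956) = -103157764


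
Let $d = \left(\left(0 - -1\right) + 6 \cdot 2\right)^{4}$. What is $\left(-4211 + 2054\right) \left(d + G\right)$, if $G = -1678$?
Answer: $-57986631$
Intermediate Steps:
$d = 28561$ ($d = \left(\left(0 + 1\right) + 12\right)^{4} = \left(1 + 12\right)^{4} = 13^{4} = 28561$)
$\left(-4211 + 2054\right) \left(d + G\right) = \left(-4211 + 2054\right) \left(28561 - 1678\right) = \left(-2157\right) 26883 = -57986631$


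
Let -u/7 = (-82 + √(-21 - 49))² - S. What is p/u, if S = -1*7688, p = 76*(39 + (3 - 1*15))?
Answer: -1026*I/(574*√70 + 50197*I) ≈ -0.020254 - 0.0019377*I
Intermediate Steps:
p = 2052 (p = 76*(39 + (3 - 15)) = 76*(39 - 12) = 76*27 = 2052)
S = -7688
u = -53816 - 7*(-82 + I*√70)² (u = -7*((-82 + √(-21 - 49))² - 1*(-7688)) = -7*((-82 + √(-70))² + 7688) = -7*((-82 + I*√70)² + 7688) = -7*(7688 + (-82 + I*√70)²) = -53816 - 7*(-82 + I*√70)² ≈ -1.0039e+5 + 9604.9*I)
p/u = 2052/(-100394 + 1148*I*√70)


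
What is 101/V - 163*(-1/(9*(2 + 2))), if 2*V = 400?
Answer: 9059/1800 ≈ 5.0328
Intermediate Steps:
V = 200 (V = (1/2)*400 = 200)
101/V - 163*(-1/(9*(2 + 2))) = 101/200 - 163*(-1/(9*(2 + 2))) = 101*(1/200) - 163/((-9*4)) = 101/200 - 163/(-36) = 101/200 - 163*(-1/36) = 101/200 + 163/36 = 9059/1800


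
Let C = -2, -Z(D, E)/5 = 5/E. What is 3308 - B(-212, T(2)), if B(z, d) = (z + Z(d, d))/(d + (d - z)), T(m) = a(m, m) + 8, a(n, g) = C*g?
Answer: 2911913/880 ≈ 3309.0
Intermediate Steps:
Z(D, E) = -25/E
a(n, g) = -2*g
T(m) = 8 - 2*m (T(m) = -2*m + 8 = 8 - 2*m)
B(z, d) = (z - 25/d)/(-z + 2*d) (B(z, d) = (z - 25/d)/(d + (d - z)) = (z - 25/d)/(-z + 2*d))
3308 - B(-212, T(2)) = 3308 - (-25 + (8 - 2*2)*(-212))/((8 - 2*2)*(-1*(-212) + 2*(8 - 2*2))) = 3308 - (-25 + (8 - 4)*(-212))/((8 - 4)*(212 + 2*(8 - 4))) = 3308 - (-25 + 4*(-212))/(4*(212 + 2*4)) = 3308 - (-25 - 848)/(4*(212 + 8)) = 3308 - (-873)/(4*220) = 3308 - 1*(-873/880) = 3308 + 873/880 = 2911913/880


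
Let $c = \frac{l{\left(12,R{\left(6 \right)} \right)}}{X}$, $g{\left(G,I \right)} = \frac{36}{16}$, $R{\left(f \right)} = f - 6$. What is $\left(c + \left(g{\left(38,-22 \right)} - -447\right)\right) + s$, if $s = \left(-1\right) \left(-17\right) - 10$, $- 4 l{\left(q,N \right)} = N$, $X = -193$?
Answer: $\frac{1825}{4} \approx 456.25$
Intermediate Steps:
$R{\left(f \right)} = -6 + f$ ($R{\left(f \right)} = f - 6 = -6 + f$)
$l{\left(q,N \right)} = - \frac{N}{4}$
$g{\left(G,I \right)} = \frac{9}{4}$ ($g{\left(G,I \right)} = 36 \cdot \frac{1}{16} = \frac{9}{4}$)
$c = 0$ ($c = \frac{\left(- \frac{1}{4}\right) \left(-6 + 6\right)}{-193} = \left(- \frac{1}{4}\right) 0 \left(- \frac{1}{193}\right) = 0 \left(- \frac{1}{193}\right) = 0$)
$s = 7$ ($s = 17 - 10 = 7$)
$\left(c + \left(g{\left(38,-22 \right)} - -447\right)\right) + s = \left(0 + \left(\frac{9}{4} - -447\right)\right) + 7 = \left(0 + \left(\frac{9}{4} + 447\right)\right) + 7 = \left(0 + \frac{1797}{4}\right) + 7 = \frac{1797}{4} + 7 = \frac{1825}{4}$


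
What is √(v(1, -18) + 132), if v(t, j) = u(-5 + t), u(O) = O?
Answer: 8*√2 ≈ 11.314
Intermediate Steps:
v(t, j) = -5 + t
√(v(1, -18) + 132) = √((-5 + 1) + 132) = √(-4 + 132) = √128 = 8*√2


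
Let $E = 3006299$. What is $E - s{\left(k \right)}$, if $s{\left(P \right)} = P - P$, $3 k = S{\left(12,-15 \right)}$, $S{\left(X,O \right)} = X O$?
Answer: $3006299$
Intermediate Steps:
$S{\left(X,O \right)} = O X$
$k = -60$ ($k = \frac{\left(-15\right) 12}{3} = \frac{1}{3} \left(-180\right) = -60$)
$s{\left(P \right)} = 0$
$E - s{\left(k \right)} = 3006299 - 0 = 3006299 + 0 = 3006299$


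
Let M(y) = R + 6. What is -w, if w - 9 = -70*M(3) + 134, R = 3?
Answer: 487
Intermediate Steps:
M(y) = 9 (M(y) = 3 + 6 = 9)
w = -487 (w = 9 + (-70*9 + 134) = 9 + (-630 + 134) = 9 - 496 = -487)
-w = -1*(-487) = 487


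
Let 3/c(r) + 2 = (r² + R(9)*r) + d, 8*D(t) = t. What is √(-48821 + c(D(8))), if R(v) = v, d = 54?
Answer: I*√187667738/62 ≈ 220.95*I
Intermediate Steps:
D(t) = t/8
c(r) = 3/(52 + r² + 9*r) (c(r) = 3/(-2 + ((r² + 9*r) + 54)) = 3/(-2 + (54 + r² + 9*r)) = 3/(52 + r² + 9*r))
√(-48821 + c(D(8))) = √(-48821 + 3/(52 + ((⅛)*8)² + 9*((⅛)*8))) = √(-48821 + 3/(52 + 1² + 9*1)) = √(-48821 + 3/(52 + 1 + 9)) = √(-48821 + 3/62) = √(-3026899/62) = I*√187667738/62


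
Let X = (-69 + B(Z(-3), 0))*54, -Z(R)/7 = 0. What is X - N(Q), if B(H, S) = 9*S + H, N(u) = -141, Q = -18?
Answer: -3585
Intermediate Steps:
Z(R) = 0 (Z(R) = -7*0 = 0)
B(H, S) = H + 9*S
X = -3726 (X = (-69 + (0 + 9*0))*54 = (-69 + (0 + 0))*54 = (-69 + 0)*54 = -69*54 = -3726)
X - N(Q) = -3726 - 1*(-141) = -3726 + 141 = -3585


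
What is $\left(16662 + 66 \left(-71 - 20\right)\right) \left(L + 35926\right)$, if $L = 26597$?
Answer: $666245088$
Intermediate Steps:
$\left(16662 + 66 \left(-71 - 20\right)\right) \left(L + 35926\right) = \left(16662 + 66 \left(-71 - 20\right)\right) \left(26597 + 35926\right) = \left(16662 + 66 \left(-91\right)\right) 62523 = \left(16662 - 6006\right) 62523 = 10656 \cdot 62523 = 666245088$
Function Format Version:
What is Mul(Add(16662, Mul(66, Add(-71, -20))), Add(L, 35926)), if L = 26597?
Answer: 666245088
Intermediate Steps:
Mul(Add(16662, Mul(66, Add(-71, -20))), Add(L, 35926)) = Mul(Add(16662, Mul(66, Add(-71, -20))), Add(26597, 35926)) = Mul(Add(16662, Mul(66, -91)), 62523) = Mul(Add(16662, -6006), 62523) = Mul(10656, 62523) = 666245088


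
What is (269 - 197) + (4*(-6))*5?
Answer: -48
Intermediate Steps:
(269 - 197) + (4*(-6))*5 = 72 - 24*5 = 72 - 120 = -48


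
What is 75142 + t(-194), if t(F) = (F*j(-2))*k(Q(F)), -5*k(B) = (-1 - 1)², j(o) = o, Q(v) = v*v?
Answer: 374158/5 ≈ 74832.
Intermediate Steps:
Q(v) = v²
k(B) = -⅘ (k(B) = -(-1 - 1)²/5 = -⅕*(-2)² = -⅕*4 = -⅘)
t(F) = 8*F/5 (t(F) = (F*(-2))*(-⅘) = -2*F*(-⅘) = 8*F/5)
75142 + t(-194) = 75142 + (8/5)*(-194) = 75142 - 1552/5 = 374158/5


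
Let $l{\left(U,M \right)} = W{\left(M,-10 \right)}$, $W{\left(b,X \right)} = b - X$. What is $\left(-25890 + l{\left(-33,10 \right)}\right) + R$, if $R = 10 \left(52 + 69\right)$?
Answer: $-24660$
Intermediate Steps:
$l{\left(U,M \right)} = 10 + M$ ($l{\left(U,M \right)} = M - -10 = M + 10 = 10 + M$)
$R = 1210$ ($R = 10 \cdot 121 = 1210$)
$\left(-25890 + l{\left(-33,10 \right)}\right) + R = \left(-25890 + \left(10 + 10\right)\right) + 1210 = \left(-25890 + 20\right) + 1210 = -25870 + 1210 = -24660$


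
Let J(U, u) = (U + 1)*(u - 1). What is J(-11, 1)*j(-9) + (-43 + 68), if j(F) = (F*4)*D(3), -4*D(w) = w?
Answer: 25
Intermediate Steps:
J(U, u) = (1 + U)*(-1 + u)
D(w) = -w/4
j(F) = -3*F (j(F) = (F*4)*(-1/4*3) = (4*F)*(-3/4) = -3*F)
J(-11, 1)*j(-9) + (-43 + 68) = (-1 + 1 - 1*(-11) - 11*1)*(-3*(-9)) + (-43 + 68) = (-1 + 1 + 11 - 11)*27 + 25 = 0*27 + 25 = 0 + 25 = 25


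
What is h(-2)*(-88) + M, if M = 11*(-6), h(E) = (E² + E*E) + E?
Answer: -594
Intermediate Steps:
h(E) = E + 2*E² (h(E) = (E² + E²) + E = 2*E² + E = E + 2*E²)
M = -66
h(-2)*(-88) + M = -2*(1 + 2*(-2))*(-88) - 66 = -2*(1 - 4)*(-88) - 66 = -2*(-3)*(-88) - 66 = 6*(-88) - 66 = -528 - 66 = -594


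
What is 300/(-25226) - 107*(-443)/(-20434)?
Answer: -600933913/257734042 ≈ -2.3316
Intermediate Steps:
300/(-25226) - 107*(-443)/(-20434) = 300*(-1/25226) + 47401*(-1/20434) = -150/12613 - 47401/20434 = -600933913/257734042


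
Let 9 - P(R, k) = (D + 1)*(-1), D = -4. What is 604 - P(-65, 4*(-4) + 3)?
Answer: 598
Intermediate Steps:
P(R, k) = 6 (P(R, k) = 9 - (-4 + 1)*(-1) = 9 - (-3)*(-1) = 9 - 1*3 = 9 - 3 = 6)
604 - P(-65, 4*(-4) + 3) = 604 - 1*6 = 604 - 6 = 598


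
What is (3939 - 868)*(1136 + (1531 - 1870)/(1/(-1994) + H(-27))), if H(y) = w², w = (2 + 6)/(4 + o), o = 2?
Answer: 92587658846/31895 ≈ 2.9029e+6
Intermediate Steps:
w = 4/3 (w = (2 + 6)/(4 + 2) = 8/6 = 8*(⅙) = 4/3 ≈ 1.3333)
H(y) = 16/9 (H(y) = (4/3)² = 16/9)
(3939 - 868)*(1136 + (1531 - 1870)/(1/(-1994) + H(-27))) = (3939 - 868)*(1136 + (1531 - 1870)/(1/(-1994) + 16/9)) = 3071*(1136 - 339/(-1/1994 + 16/9)) = 3071*(1136 - 339/31895/17946) = 3071*(1136 - 339*17946/31895) = 3071*(1136 - 6083694/31895) = 3071*(30149026/31895) = 92587658846/31895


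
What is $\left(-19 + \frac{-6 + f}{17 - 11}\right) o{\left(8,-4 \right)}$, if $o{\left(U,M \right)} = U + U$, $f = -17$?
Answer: $- \frac{1096}{3} \approx -365.33$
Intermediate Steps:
$o{\left(U,M \right)} = 2 U$
$\left(-19 + \frac{-6 + f}{17 - 11}\right) o{\left(8,-4 \right)} = \left(-19 + \frac{-6 - 17}{17 - 11}\right) 2 \cdot 8 = \left(-19 - \frac{23}{6}\right) 16 = \left(- \frac{137}{6}\right) 16 = - \frac{1096}{3}$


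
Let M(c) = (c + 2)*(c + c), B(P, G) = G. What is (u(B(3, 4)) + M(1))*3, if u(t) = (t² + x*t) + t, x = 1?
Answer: 90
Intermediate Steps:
M(c) = 2*c*(2 + c) (M(c) = (2 + c)*(2*c) = 2*c*(2 + c))
u(t) = t² + 2*t (u(t) = (t² + 1*t) + t = (t² + t) + t = (t + t²) + t = t² + 2*t)
(u(B(3, 4)) + M(1))*3 = (4*(2 + 4) + 2*1*(2 + 1))*3 = (4*6 + 2*1*3)*3 = (24 + 6)*3 = 30*3 = 90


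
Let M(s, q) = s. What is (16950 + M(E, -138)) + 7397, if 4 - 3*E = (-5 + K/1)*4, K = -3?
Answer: 24359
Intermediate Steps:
E = 12 (E = 4/3 - (-5 - 3/1)*4/3 = 4/3 - (-5 - 3*1)*4/3 = 4/3 - (-5 - 3)*4/3 = 4/3 - (-8)*4/3 = 4/3 - ⅓*(-32) = 4/3 + 32/3 = 12)
(16950 + M(E, -138)) + 7397 = (16950 + 12) + 7397 = 16962 + 7397 = 24359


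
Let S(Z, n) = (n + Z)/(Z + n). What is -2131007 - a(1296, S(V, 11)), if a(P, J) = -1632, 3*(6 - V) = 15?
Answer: -2129375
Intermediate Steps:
V = 1 (V = 6 - ⅓*15 = 6 - 5 = 1)
S(Z, n) = 1 (S(Z, n) = (Z + n)/(Z + n) = 1)
-2131007 - a(1296, S(V, 11)) = -2131007 - 1*(-1632) = -2131007 + 1632 = -2129375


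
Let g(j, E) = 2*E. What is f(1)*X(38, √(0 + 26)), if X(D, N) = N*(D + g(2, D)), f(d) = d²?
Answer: 114*√26 ≈ 581.29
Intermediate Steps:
X(D, N) = 3*D*N (X(D, N) = N*(D + 2*D) = N*(3*D) = 3*D*N)
f(1)*X(38, √(0 + 26)) = 1²*(3*38*√(0 + 26)) = 1*(3*38*√26) = 1*(114*√26) = 114*√26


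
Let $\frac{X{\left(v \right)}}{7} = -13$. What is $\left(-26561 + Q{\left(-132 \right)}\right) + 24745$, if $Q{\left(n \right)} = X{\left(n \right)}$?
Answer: $-1907$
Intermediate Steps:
$X{\left(v \right)} = -91$ ($X{\left(v \right)} = 7 \left(-13\right) = -91$)
$Q{\left(n \right)} = -91$
$\left(-26561 + Q{\left(-132 \right)}\right) + 24745 = \left(-26561 - 91\right) + 24745 = -26652 + 24745 = -1907$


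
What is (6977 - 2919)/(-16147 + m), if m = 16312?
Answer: 4058/165 ≈ 24.594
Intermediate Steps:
(6977 - 2919)/(-16147 + m) = (6977 - 2919)/(-16147 + 16312) = 4058/165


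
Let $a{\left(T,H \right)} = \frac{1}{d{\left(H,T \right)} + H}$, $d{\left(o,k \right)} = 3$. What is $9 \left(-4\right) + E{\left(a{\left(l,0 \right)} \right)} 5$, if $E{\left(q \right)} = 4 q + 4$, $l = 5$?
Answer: $- \frac{28}{3} \approx -9.3333$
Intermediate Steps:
$a{\left(T,H \right)} = \frac{1}{3 + H}$
$E{\left(q \right)} = 4 + 4 q$
$9 \left(-4\right) + E{\left(a{\left(l,0 \right)} \right)} 5 = 9 \left(-4\right) + \left(4 + \frac{4}{3 + 0}\right) 5 = -36 + \left(4 + \frac{4}{3}\right) 5 = -36 + \frac{16}{3} \cdot 5 = -36 + \frac{80}{3} = - \frac{28}{3}$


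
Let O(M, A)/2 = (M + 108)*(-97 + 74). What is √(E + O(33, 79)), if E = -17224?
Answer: I*√23710 ≈ 153.98*I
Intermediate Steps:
O(M, A) = -4968 - 46*M (O(M, A) = 2*((M + 108)*(-97 + 74)) = 2*((108 + M)*(-23)) = 2*(-2484 - 23*M) = -4968 - 46*M)
√(E + O(33, 79)) = √(-17224 + (-4968 - 46*33)) = √(-17224 + (-4968 - 1518)) = √(-17224 - 6486) = √(-23710) = I*√23710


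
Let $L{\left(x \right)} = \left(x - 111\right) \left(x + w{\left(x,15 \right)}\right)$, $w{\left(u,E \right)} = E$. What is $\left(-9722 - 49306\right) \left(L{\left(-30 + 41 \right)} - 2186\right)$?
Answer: $282508008$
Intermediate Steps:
$L{\left(x \right)} = \left(-111 + x\right) \left(15 + x\right)$ ($L{\left(x \right)} = \left(x - 111\right) \left(x + 15\right) = \left(-111 + x\right) \left(15 + x\right)$)
$\left(-9722 - 49306\right) \left(L{\left(-30 + 41 \right)} - 2186\right) = \left(-9722 - 49306\right) \left(\left(-1665 + \left(-30 + 41\right)^{2} - 96 \left(-30 + 41\right)\right) - 2186\right) = - 59028 \left(\left(-1665 + 11^{2} - 1056\right) - 2186\right) = - 59028 \left(\left(-1665 + 121 - 1056\right) - 2186\right) = - 59028 \left(-2600 - 2186\right) = \left(-59028\right) \left(-4786\right) = 282508008$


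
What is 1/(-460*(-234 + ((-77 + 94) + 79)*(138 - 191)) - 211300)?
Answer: 1/2236820 ≈ 4.4706e-7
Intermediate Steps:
1/(-460*(-234 + ((-77 + 94) + 79)*(138 - 191)) - 211300) = 1/(-460*(-234 + (17 + 79)*(-53)) - 211300) = 1/(-460*(-234 + 96*(-53)) - 211300) = 1/(-460*(-234 - 5088) - 211300) = 1/(-460*(-5322) - 211300) = 1/(2448120 - 211300) = 1/2236820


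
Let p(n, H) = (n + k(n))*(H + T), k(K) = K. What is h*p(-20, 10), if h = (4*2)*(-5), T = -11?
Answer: -1600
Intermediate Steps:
p(n, H) = 2*n*(-11 + H) (p(n, H) = (n + n)*(H - 11) = (2*n)*(-11 + H) = 2*n*(-11 + H))
h = -40 (h = 8*(-5) = -40)
h*p(-20, 10) = -80*(-20)*(-11 + 10) = -80*(-20)*(-1) = -40*40 = -1600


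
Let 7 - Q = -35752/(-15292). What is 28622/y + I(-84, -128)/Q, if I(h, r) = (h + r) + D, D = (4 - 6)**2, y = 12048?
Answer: -38761739/917656 ≈ -42.240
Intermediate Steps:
Q = 17823/3823 (Q = 7 - (-35752)/(-15292) = 7 - (-35752)*(-1)/15292 = 7 - 1*8938/3823 = 7 - 8938/3823 = 17823/3823 ≈ 4.6620)
D = 4 (D = (-2)**2 = 4)
I(h, r) = 4 + h + r (I(h, r) = (h + r) + 4 = 4 + h + r)
28622/y + I(-84, -128)/Q = 28622/12048 + (4 - 84 - 128)/(17823/3823) = 28622*(1/12048) - 208*3823/17823 = 14311/6024 - 61168/1371 = -38761739/917656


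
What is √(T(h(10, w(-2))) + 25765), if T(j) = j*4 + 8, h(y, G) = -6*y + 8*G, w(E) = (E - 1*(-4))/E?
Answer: √25501 ≈ 159.69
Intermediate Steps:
w(E) = (4 + E)/E (w(E) = (E + 4)/E = (4 + E)/E)
T(j) = 8 + 4*j (T(j) = 4*j + 8 = 8 + 4*j)
√(T(h(10, w(-2))) + 25765) = √((8 + 4*(-6*10 + 8*((4 - 2)/(-2)))) + 25765) = √((8 + 4*(-60 + 8*(-½*2))) + 25765) = √((8 + 4*(-60 + 8*(-1))) + 25765) = √((8 + 4*(-60 - 8)) + 25765) = √((8 + 4*(-68)) + 25765) = √((8 - 272) + 25765) = √(-264 + 25765) = √25501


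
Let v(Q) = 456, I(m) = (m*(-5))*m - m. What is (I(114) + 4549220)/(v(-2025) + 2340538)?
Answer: 2242063/1170497 ≈ 1.9155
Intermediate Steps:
I(m) = -m - 5*m² (I(m) = (-5*m)*m - m = -5*m² - m = -m - 5*m²)
(I(114) + 4549220)/(v(-2025) + 2340538) = (-1*114*(1 + 5*114) + 4549220)/(456 + 2340538) = (-1*114*(1 + 570) + 4549220)/2340994 = (-1*114*571 + 4549220)*(1/2340994) = (-65094 + 4549220)*(1/2340994) = 4484126*(1/2340994) = 2242063/1170497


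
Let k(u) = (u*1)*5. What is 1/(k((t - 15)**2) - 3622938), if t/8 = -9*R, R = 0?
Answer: -1/3621813 ≈ -2.7610e-7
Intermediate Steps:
t = 0 (t = 8*(-9*0) = 8*0 = 0)
k(u) = 5*u (k(u) = u*5 = 5*u)
1/(k((t - 15)**2) - 3622938) = 1/(5*(0 - 15)**2 - 3622938) = 1/(5*(-15)**2 - 3622938) = 1/(5*225 - 3622938) = 1/(1125 - 3622938) = 1/(-3621813) = -1/3621813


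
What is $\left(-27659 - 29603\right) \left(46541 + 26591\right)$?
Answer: $-4187684584$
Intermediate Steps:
$\left(-27659 - 29603\right) \left(46541 + 26591\right) = \left(-57262\right) 73132 = -4187684584$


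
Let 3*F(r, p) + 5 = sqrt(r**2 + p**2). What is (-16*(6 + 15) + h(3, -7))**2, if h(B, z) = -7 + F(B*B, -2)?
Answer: (1034 - sqrt(85))**2/9 ≈ 1.1669e+5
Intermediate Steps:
F(r, p) = -5/3 + sqrt(p**2 + r**2)/3 (F(r, p) = -5/3 + sqrt(r**2 + p**2)/3 = -5/3 + sqrt(p**2 + r**2)/3)
h(B, z) = -26/3 + sqrt(4 + B**4)/3 (h(B, z) = -7 + (-5/3 + sqrt((-2)**2 + (B*B)**2)/3) = -7 + (-5/3 + sqrt(4 + (B**2)**2)/3) = -7 + (-5/3 + sqrt(4 + B**4)/3) = -26/3 + sqrt(4 + B**4)/3)
(-16*(6 + 15) + h(3, -7))**2 = (-16*(6 + 15) + (-26/3 + sqrt(4 + 3**4)/3))**2 = (-16*21 + (-26/3 + sqrt(4 + 81)/3))**2 = (-336 + (-26/3 + sqrt(85)/3))**2 = (-1034/3 + sqrt(85)/3)**2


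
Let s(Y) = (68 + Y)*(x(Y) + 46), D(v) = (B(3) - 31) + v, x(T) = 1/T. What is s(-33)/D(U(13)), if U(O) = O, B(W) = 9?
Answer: -53095/297 ≈ -178.77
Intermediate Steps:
D(v) = -22 + v (D(v) = (9 - 31) + v = -22 + v)
s(Y) = (46 + 1/Y)*(68 + Y) (s(Y) = (68 + Y)*(1/Y + 46) = (68 + Y)*(46 + 1/Y) = (46 + 1/Y)*(68 + Y))
s(-33)/D(U(13)) = (3129 + 46*(-33) + 68/(-33))/(-22 + 13) = (3129 - 1518 + 68*(-1/33))/(-9) = (3129 - 1518 - 68/33)*(-⅑) = (53095/33)*(-⅑) = -53095/297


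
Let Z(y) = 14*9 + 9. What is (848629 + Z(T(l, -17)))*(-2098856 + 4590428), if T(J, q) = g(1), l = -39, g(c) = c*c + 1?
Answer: 2114756617008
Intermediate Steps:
g(c) = 1 + c**2 (g(c) = c**2 + 1 = 1 + c**2)
T(J, q) = 2 (T(J, q) = 1 + 1**2 = 1 + 1 = 2)
Z(y) = 135 (Z(y) = 126 + 9 = 135)
(848629 + Z(T(l, -17)))*(-2098856 + 4590428) = (848629 + 135)*(-2098856 + 4590428) = 848764*2491572 = 2114756617008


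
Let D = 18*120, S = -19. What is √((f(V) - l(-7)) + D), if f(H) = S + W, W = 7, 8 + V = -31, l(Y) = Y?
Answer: √2155 ≈ 46.422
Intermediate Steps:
V = -39 (V = -8 - 31 = -39)
f(H) = -12 (f(H) = -19 + 7 = -12)
D = 2160
√((f(V) - l(-7)) + D) = √((-12 - 1*(-7)) + 2160) = √((-12 + 7) + 2160) = √(-5 + 2160) = √2155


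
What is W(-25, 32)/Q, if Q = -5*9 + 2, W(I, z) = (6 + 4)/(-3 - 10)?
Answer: 10/559 ≈ 0.017889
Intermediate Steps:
W(I, z) = -10/13 (W(I, z) = 10/(-13) = 10*(-1/13) = -10/13)
Q = -43 (Q = -45 + 2 = -43)
W(-25, 32)/Q = -10/13/(-43) = -10/13*(-1/43) = 10/559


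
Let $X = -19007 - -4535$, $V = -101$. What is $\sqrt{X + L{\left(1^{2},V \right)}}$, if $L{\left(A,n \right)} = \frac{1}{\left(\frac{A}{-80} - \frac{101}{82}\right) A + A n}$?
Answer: $\frac{2 i \sqrt{406905882157398}}{335361} \approx 120.3 i$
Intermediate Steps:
$L{\left(A,n \right)} = \frac{1}{A n + A \left(- \frac{101}{82} - \frac{A}{80}\right)}$ ($L{\left(A,n \right)} = \frac{1}{\left(A \left(- \frac{1}{80}\right) - \frac{101}{82}\right) A + A n} = \frac{1}{\left(- \frac{A}{80} - \frac{101}{82}\right) A + A n} = \frac{1}{\left(- \frac{101}{82} - \frac{A}{80}\right) A + A n} = \frac{1}{A \left(- \frac{101}{82} - \frac{A}{80}\right) + A n} = \frac{1}{A n + A \left(- \frac{101}{82} - \frac{A}{80}\right)}$)
$X = -14472$ ($X = -19007 + 4535 = -14472$)
$\sqrt{X + L{\left(1^{2},V \right)}} = \sqrt{-14472 + \frac{3280}{1^{2} \left(-4040 - 41 \cdot 1^{2} + 3280 \left(-101\right)\right)}} = \sqrt{-14472 + \frac{3280}{1 \left(-4040 - 41 - 331280\right)}} = \sqrt{-14472 + 3280 \cdot 1 \frac{1}{-4040 - 41 - 331280}} = \sqrt{-14472 + 3280 \cdot 1 \frac{1}{-335361}} = \sqrt{-14472 + 3280 \cdot 1 \left(- \frac{1}{335361}\right)} = \sqrt{-14472 - \frac{3280}{335361}} = \sqrt{- \frac{4853347672}{335361}} = \frac{2 i \sqrt{406905882157398}}{335361}$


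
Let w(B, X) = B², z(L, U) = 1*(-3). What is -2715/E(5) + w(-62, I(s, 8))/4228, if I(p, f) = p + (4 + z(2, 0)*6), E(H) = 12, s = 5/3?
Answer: -952741/4228 ≈ -225.34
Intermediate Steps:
z(L, U) = -3
s = 5/3 (s = 5*(⅓) = 5/3 ≈ 1.6667)
I(p, f) = -14 + p (I(p, f) = p + (4 - 3*6) = p + (4 - 18) = p - 14 = -14 + p)
-2715/E(5) + w(-62, I(s, 8))/4228 = -2715/12 + (-62)²/4228 = -2715*1/12 + 3844*(1/4228) = -905/4 + 961/1057 = -952741/4228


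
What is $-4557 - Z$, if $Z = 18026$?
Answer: $-22583$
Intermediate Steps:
$-4557 - Z = -4557 - 18026 = -22583$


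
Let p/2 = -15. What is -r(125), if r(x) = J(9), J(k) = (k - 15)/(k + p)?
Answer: -2/7 ≈ -0.28571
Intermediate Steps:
p = -30 (p = 2*(-15) = -30)
J(k) = (-15 + k)/(-30 + k) (J(k) = (k - 15)/(k - 30) = (-15 + k)/(-30 + k))
r(x) = 2/7 (r(x) = (-15 + 9)/(-30 + 9) = -6/(-21) = -1/21*(-6) = 2/7)
-r(125) = -1*2/7 = -2/7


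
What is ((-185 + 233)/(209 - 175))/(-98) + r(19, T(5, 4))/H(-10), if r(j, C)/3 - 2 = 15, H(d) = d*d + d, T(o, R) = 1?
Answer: 13801/24990 ≈ 0.55226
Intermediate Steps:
H(d) = d + d**2 (H(d) = d**2 + d = d + d**2)
r(j, C) = 51 (r(j, C) = 6 + 3*15 = 6 + 45 = 51)
((-185 + 233)/(209 - 175))/(-98) + r(19, T(5, 4))/H(-10) = ((-185 + 233)/(209 - 175))/(-98) + 51/((-10*(1 - 10))) = (48/34)*(-1/98) + 51/((-10*(-9))) = (48*(1/34))*(-1/98) + 51/90 = (24/17)*(-1/98) + 51*(1/90) = -12/833 + 17/30 = 13801/24990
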